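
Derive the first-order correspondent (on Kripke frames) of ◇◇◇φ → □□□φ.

∀x ∀y ∀z ((xR³y ∧ xR³z) → ∃w (y = w ∧ z = w))

This is a Sahlqvist (Geach-type) schema ◇^3□^0φ → □^3◇^0φ.
Minimal-valuation argument: fix x; take any y with xR^3y and any z with xR^3z. Set V(φ) to the set of worlds R-reachable from y in exactly 0 steps. Then □^0φ holds at y, so the antecedent holds at x; validity forces ◇^0φ at z, giving a w with zR^0w and yR^0w.
First-order correspondent: ∀x ∀y ∀z ((xR³y ∧ xR³z) → ∃w (y = w ∧ z = w)).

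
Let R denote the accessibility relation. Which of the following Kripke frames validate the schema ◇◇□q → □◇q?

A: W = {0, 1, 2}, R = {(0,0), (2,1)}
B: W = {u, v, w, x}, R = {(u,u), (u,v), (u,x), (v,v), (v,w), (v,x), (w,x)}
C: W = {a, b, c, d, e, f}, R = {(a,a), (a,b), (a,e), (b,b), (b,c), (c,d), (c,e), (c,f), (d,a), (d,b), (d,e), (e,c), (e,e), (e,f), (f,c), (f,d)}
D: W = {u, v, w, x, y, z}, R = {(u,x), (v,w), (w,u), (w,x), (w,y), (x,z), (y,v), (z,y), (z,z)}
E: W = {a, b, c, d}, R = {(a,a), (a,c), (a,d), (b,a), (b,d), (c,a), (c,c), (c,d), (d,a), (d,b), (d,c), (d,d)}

A, E

The schema corresponds to a generalized confluence (Geach) condition: ∀x ∀y ∀z ((xR²y ∧ xRz) → ∃w (yRw ∧ zRw)).
A: ✓.
B: fails — uR²u, uRx but no t with uRt and xRt.
C: fails — aR²c, aRb but no w with cRw and bRw.
D: fails — vR²x, vRw but no t with xRt and wRt.
E: ✓.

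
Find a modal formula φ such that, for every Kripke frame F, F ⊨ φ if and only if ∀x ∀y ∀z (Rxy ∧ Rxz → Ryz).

◇q → □◇q

The condition is the Euclidean property. The 5 schema ◇q → □◇q defines it.
Suppose ◇q→□◇q is valid. Take Rxy, Rxz and set V(q)={y}. Then ◇q at x, so □◇q at x, so ◇q at z, so some w with Rzw has q; w=y, i.e. Rzy. By symmetry of the argument, Ryz.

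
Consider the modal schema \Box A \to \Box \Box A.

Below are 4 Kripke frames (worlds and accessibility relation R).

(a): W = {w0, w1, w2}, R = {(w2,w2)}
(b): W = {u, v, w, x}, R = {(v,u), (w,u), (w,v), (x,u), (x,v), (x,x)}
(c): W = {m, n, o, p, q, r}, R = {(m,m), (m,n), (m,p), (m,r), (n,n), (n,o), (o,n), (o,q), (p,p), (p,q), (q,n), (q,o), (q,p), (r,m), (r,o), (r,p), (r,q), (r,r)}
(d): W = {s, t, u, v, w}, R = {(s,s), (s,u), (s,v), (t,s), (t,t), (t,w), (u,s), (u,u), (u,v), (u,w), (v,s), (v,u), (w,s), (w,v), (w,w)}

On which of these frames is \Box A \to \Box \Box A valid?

(a), (b)

This is the axiom for transitivity; its first-order frame correspondent is \forall x \forall y \forall z (Rxy \wedge Ryz \to Rxz).
(a): holds.
(b): holds.
(c): fails — Ron and Rno but not Roo.
(d): fails — Rvu and Ruv but not Rvv.
Valid on: (a), (b).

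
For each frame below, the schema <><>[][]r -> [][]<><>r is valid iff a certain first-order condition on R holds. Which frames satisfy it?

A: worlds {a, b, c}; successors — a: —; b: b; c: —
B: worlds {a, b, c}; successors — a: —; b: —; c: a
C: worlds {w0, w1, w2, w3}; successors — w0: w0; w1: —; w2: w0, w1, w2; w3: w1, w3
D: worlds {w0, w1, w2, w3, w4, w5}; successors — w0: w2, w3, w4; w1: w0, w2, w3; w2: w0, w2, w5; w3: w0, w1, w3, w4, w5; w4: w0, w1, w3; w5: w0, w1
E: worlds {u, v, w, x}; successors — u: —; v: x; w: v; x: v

A, B, D, E

This is the axiom for a generalized confluence (Geach) condition; its first-order frame correspondent is forall x forall y forall z ((x R^2 y & x R^2 z) -> exists w (y R^2 w & z R^2 w)).
A: ✓.
B: ✓.
C: fails — w2R²w0, w2R²w1 but no w with w0R²w and w1R²w.
D: ✓.
E: ✓.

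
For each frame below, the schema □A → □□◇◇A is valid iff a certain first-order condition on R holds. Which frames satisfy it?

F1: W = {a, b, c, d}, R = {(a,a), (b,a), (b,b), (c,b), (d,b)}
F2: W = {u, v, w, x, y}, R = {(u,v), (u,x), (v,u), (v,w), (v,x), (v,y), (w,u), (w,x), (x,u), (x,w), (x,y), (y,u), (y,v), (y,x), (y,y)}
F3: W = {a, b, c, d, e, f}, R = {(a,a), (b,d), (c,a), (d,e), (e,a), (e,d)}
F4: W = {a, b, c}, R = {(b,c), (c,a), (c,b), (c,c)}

F2

The schema corresponds to a generalized confluence (Geach) condition: ∀x ∀z (xR²z → ∃w (xRw ∧ zR²w)).
F1: fails — cR²a but no w with cRw and aR²w.
F2: ✓.
F3: fails — bR²e but no w with bRw and eR²w.
F4: fails — bR²a but no w with bRw and aR²w.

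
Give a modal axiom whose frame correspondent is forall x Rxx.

This is reflexivity; the standard corresponding axiom is T: □s → s.
Suppose □s→s is valid. At any x set V(s)={w : Rxw}. Then □s holds at x, so s holds at x, i.e. Rxx.

□s → s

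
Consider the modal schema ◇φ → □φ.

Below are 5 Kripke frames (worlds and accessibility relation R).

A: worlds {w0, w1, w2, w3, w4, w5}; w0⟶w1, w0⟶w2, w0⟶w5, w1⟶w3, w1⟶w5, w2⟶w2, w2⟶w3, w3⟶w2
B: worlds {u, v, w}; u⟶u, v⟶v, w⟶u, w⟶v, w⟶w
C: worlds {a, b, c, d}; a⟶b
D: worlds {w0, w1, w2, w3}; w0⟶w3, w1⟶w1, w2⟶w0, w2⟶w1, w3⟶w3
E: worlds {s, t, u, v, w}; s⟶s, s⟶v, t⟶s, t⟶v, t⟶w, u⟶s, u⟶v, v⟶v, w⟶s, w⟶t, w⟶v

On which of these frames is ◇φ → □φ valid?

The schema corresponds to partial functionality: ∀x ∀y ∀z (Rxy ∧ Rxz → y = z).
A: fails — w0 sees both w1 and w2.
B: fails — w sees both u and v.
C: ✓.
D: fails — w2 sees both w0 and w1.
E: fails — s sees both s and v.
Valid on: C.

C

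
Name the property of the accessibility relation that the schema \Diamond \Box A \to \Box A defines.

The Euclidean property

Equivalently (dual form): ◇A → □◇A.
Suppose ◇A→□◇A is valid. Take Rxy, Rxz and set V(A)={y}. Then ◇A at x, so □◇A at x, so ◇A at z, so some w with Rzw has A; w=y, i.e. Rzy. By symmetry of the argument, Ryz.
Conversely, on a frame with the Euclidean property the schema holds at every world under every valuation.
So the correspondent is the Euclidean property.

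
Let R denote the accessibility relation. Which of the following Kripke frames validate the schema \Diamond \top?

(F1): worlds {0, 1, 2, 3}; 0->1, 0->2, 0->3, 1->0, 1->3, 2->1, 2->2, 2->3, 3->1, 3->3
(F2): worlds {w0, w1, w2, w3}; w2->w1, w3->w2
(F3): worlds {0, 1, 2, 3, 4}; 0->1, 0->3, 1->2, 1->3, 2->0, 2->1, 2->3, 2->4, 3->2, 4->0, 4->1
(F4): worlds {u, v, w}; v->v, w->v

This is the axiom for seriality; its first-order frame correspondent is \forall x \exists y Rxy.
(F1): ✓.
(F2): fails — world w0 has no successor.
(F3): ✓.
(F4): fails — world u has no successor.
Valid on: (F1), (F3).

(F1), (F3)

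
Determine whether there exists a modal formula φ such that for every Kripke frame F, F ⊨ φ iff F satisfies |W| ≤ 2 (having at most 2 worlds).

Not definable by any modal formula

Any modally definable frame class is closed under disjoint unions.
Any modal formula valid on each of 3 disjoint one-world frames is valid on their disjoint union (validity is preserved under disjoint unions). Each one-world frame has |W|=1≤2, but the union has |W|=3.
So no modal formula (or set of formulas) defines exactly the |W|≤2 frames.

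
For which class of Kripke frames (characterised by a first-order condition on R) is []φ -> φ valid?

Suppose □φ→φ is valid. At any x set V(φ)={w : Rxw}. Then □φ holds at x, so φ holds at x, i.e. Rxx.

reflexivity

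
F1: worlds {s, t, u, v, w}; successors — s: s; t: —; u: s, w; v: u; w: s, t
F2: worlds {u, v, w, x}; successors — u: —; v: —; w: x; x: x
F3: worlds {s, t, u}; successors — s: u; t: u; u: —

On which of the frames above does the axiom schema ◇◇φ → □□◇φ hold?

F2, F3

This is the axiom for a generalized confluence (Geach) condition; its first-order frame correspondent is ∀x ∀y ∀z ((xR²y ∧ xR²z) → ∃w (y = w ∧ zRw)).
F1: fails — uR²s, uR²t but no w* with s=w* and tRw*.
F2: holds.
F3: holds.
Valid on: F2, F3.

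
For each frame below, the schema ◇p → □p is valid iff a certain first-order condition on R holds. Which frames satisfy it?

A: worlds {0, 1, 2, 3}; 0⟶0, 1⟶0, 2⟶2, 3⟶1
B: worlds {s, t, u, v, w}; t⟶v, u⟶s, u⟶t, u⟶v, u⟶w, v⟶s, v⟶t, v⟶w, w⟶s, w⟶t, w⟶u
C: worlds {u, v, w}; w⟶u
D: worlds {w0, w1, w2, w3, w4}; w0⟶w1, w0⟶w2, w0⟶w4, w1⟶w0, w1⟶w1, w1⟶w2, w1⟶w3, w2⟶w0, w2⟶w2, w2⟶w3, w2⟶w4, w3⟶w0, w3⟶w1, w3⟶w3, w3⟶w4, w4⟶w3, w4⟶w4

Frame correspondent (Sahlqvist): ∀x ∀y ∀z (Rxy ∧ Rxz → y = z) — i.e. partial functionality.
A: satisfies the condition.
B: fails — u sees both s and t.
C: satisfies the condition.
D: fails — w0 sees both w1 and w2.
Valid on: A, C.

A, C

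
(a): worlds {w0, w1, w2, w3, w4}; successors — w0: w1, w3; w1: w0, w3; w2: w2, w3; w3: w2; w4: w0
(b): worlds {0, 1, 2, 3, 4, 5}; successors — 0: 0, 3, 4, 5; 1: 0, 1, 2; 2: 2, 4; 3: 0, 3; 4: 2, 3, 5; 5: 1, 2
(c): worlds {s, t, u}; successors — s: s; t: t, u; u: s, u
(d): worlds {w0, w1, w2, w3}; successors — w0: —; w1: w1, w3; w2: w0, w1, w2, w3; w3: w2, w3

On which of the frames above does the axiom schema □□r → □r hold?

This is the axiom for density; its first-order frame correspondent is ∀x ∀y (Rxy → ∃z (Rxz ∧ Rzy)).
(a): fails — Rw1w0 but no z with Rw1z and Rzw0.
(b): fails — R45 but no z with R4z and Rz5.
(c): condition met.
(d): condition met.

(c), (d)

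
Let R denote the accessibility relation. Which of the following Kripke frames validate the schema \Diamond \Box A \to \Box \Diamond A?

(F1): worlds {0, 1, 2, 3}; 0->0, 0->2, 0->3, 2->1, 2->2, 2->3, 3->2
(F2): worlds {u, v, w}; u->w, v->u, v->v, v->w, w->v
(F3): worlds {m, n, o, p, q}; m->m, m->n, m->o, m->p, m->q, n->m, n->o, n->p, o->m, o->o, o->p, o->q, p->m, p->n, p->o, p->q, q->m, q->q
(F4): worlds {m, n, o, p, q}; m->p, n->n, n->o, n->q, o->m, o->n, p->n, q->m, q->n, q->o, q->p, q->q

The schema corresponds to convergence: \forall x \forall y \forall z (Rxy \wedge Rxz \to \exists w (Ryw \wedge Rzw)).
(F1): fails — R23 and R21 but 3 and 1 have no common successor.
(F2): fails — Rvw and Rvu but w and u have no common successor.
(F3): condition met.
(F4): fails — Rom and Ron but m and n have no common successor.
Valid on: (F3).

(F3)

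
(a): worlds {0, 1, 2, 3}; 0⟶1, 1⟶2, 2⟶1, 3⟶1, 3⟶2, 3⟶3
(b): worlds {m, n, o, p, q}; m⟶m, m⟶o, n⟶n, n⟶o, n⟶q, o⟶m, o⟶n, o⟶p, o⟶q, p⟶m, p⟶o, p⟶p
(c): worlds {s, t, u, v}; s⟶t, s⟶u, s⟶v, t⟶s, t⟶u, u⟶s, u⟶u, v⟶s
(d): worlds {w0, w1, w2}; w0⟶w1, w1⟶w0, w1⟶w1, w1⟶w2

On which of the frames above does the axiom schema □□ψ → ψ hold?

This is the axiom for a generalized confluence (Geach) condition; its first-order frame correspondent is ∀x ∃w (xR²w ∧ x = w).
(a): fails — at 0 but no w with 0R²w and 0=w.
(b): fails — at q but no w with qR²w and q=w.
(c): ✓.
(d): fails — at w2 but no w with w2R²w and w2=w.
Valid on: (c).

(c)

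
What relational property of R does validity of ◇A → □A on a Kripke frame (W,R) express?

partial functionality

This is the CD axiom.
Its frame correspondent is partial functionality — ∀x ∀y ∀z (Rxy ∧ Rxz → y = z).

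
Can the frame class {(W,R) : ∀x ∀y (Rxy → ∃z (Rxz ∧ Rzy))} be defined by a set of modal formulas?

This is a Sahlqvist condition; the C4 axiom □□q → □q defines it.
Suppose □□q→□q is valid. Take Rxy and set V(q)={w : xR²w}. Then □□q at x, so □q at x, so q at y, i.e. ∃z(Rxz∧Rzy).

Definable; □□q → □q defines it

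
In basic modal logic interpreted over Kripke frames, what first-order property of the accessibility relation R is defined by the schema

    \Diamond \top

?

◇⊤ holds at w iff w has a successor, so frame-validity of ◇⊤ is exactly seriality. Equivalently via □r → ◇r:
Suppose □r→◇r is valid. At any x set V(r)=W. Then □r at x, so ◇r at x, so x has a successor.
The converse is a direct semantic check.
Frame condition: \forall x \exists y Rxy.

seriality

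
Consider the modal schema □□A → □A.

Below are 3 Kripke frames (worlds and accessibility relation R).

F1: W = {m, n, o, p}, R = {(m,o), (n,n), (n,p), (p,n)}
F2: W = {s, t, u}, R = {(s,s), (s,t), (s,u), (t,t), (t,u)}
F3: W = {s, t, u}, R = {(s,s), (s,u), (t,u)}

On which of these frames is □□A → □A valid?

The schema corresponds to density: ∀x ∀y (Rxy → ∃z (Rxz ∧ Rzy)).
F1: fails — Rmo but no z with Rmz and Rzo.
F2: condition met.
F3: fails — Rtu but no z with Rtz and Rzu.

F2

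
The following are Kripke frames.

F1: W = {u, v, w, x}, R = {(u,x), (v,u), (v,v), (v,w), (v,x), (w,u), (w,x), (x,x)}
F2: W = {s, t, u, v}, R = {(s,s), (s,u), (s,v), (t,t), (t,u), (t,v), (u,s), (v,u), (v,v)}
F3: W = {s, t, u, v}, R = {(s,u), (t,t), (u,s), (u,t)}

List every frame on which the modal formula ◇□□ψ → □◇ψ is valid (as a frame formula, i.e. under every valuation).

F1, F2

The schema corresponds to a generalized confluence (Geach) condition: ∀x ∀y ∀z ((xRy ∧ xRz) → ∃w (yR²w ∧ zRw)).
F1: ✓.
F2: ✓.
F3: fails — uRs, uRs but no w with sR²w and sRw.
Valid on: F1, F2.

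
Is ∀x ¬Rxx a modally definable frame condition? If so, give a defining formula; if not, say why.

Any modally definable frame class is closed under surjective bounded morphisms.
The 3-cycle (worlds w0,w1,w2 with w0→w1→w2→w0) is irreflexive, and the map sending every world to a single reflexive point • is a surjective bounded morphism (forth: every edge maps to (•,•); back: every world has a successor). So any modal formula valid on the 3-cycle is also valid on the reflexive point, which is not irreflexive.
So no modal formula (or set of formulas) defines exactly the irreflexive frames.

Not definable by any modal formula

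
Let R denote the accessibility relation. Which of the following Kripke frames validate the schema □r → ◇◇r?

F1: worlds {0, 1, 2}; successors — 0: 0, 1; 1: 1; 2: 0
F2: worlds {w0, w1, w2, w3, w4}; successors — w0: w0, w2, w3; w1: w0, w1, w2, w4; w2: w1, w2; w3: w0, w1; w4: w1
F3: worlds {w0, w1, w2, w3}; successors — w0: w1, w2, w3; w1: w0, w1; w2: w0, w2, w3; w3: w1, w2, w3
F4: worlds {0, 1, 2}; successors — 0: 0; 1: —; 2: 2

F1, F2, F3

The schema corresponds to a generalized confluence (Geach) condition: ∀x ∃w (xRw ∧ xR²w).
F1: satisfies the condition.
F2: satisfies the condition.
F3: satisfies the condition.
F4: fails — at 1 but no w with 1Rw and 1R²w.
Valid on: F1, F2, F3.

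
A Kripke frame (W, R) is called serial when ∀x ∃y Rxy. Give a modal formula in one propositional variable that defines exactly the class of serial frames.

□ψ → ◇ψ

A defining formula is □ψ → ◇ψ (the D axiom).
Suppose □ψ→◇ψ is valid. At any x set V(ψ)=W. Then □ψ at x, so ◇ψ at x, so x has a successor.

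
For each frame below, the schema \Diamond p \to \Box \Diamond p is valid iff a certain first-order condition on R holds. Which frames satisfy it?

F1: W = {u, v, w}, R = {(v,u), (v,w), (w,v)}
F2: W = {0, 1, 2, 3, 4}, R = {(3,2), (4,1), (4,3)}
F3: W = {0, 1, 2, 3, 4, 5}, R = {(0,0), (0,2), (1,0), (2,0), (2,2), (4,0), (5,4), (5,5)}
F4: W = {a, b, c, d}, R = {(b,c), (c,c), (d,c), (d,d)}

none

The schema corresponds to the Euclidean property: \forall x \forall y \forall z (Rxy \wedge Rxz \to Ryz).
F1: fails — Rvu and Rvu but not Ruu.
F2: fails — R32 and R32 but not R22.
F3: fails — R54 and R55 but not R45.
F4: fails — Rdc and Rdd but not Rcd.
Valid on no frame.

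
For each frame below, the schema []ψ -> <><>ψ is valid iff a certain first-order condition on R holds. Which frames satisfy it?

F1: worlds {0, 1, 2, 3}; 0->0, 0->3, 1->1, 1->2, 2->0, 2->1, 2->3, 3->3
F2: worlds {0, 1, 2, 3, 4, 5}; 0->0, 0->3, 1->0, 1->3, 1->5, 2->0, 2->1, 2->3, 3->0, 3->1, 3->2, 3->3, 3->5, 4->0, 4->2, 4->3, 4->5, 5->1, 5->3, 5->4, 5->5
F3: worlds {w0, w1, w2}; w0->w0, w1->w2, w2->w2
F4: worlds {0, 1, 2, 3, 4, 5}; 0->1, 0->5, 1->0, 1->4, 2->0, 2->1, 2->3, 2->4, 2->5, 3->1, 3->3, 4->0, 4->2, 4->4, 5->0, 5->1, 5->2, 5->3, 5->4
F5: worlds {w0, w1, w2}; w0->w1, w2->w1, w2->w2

This is the axiom for a generalized confluence (Geach) condition; its first-order frame correspondent is forall x exists w (xRw & x R^2 w).
F1: ✓.
F2: ✓.
F3: ✓.
F4: ✓.
F5: fails — at w0 but no w with w0Rw and w0R²w.

F1, F2, F3, F4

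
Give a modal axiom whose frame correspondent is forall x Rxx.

□p → p

A defining formula is □p → p (the T axiom).
Suppose □p→p is valid. At any x set V(p)={w : Rxw}. Then □p holds at x, so p holds at x, i.e. Rxx.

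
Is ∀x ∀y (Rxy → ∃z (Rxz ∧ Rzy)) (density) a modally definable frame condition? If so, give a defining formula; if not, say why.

Yes — defined by □□r → □r

This is a Sahlqvist condition; the C4 axiom □□r → □r defines it.
Suppose □□r→□r is valid. Take Rxy and set V(r)={w : xR²w}. Then □□r at x, so □r at x, so r at y, i.e. ∃z(Rxz∧Rzy).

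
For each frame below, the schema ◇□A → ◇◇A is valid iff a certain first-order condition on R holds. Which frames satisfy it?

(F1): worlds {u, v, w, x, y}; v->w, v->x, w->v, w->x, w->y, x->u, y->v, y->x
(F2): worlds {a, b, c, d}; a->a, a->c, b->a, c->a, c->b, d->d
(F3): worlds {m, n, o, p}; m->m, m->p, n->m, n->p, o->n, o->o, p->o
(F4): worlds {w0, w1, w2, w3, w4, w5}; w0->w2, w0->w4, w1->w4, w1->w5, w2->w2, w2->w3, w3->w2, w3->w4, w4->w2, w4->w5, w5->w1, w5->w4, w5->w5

(F2), (F3), (F4)

This is the axiom for a generalized confluence (Geach) condition; its first-order frame correspondent is ∀x ∀y (xRy → ∃w (yRw ∧ xR²w)).
(F1): fails — xRu but no t with uRt and xR²t.
(F2): satisfies the condition.
(F3): satisfies the condition.
(F4): satisfies the condition.
Valid on: (F2), (F3), (F4).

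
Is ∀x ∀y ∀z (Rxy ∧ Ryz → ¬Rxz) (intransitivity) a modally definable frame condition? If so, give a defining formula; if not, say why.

Modal frame validity is preserved under surjective bounded morphisms.
The 3-cycle (worlds w0,w1,w2 with w0→w1→w2→w0) is intransitive. Mapping every world to a single reflexive point • is a surjective bounded morphism; the reflexive point is not intransitive (R••∧R•• but R••).
So the class is not modally definable.

Not definable by any modal formula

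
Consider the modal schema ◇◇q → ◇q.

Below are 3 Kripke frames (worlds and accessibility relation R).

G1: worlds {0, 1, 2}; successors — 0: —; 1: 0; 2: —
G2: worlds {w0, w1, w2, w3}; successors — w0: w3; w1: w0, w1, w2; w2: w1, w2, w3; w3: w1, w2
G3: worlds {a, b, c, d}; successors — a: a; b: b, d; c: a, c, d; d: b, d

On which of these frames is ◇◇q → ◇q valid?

The schema corresponds to transitivity: ∀x ∀y ∀z (Rxy ∧ Ryz → Rxz).
G1: satisfies the condition.
G2: fails — Rw1w2 and Rw2w3 but not Rw1w3.
G3: fails — Rcd and Rdb but not Rcb.
Valid on: G1.

G1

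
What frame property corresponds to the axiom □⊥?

Emptiness of R

□⊥ is valid iff no world has any successor (otherwise □⊥ fails at any world with one).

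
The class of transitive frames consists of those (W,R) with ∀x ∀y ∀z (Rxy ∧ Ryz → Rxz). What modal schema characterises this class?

The condition is transitivity. The 4 schema □ψ → □□ψ defines it.
Suppose □ψ→□□ψ is valid. Take Rxy, Ryz and set V(ψ)={w : Rxw}. Then □ψ at x, so □□ψ at x, so □ψ at y, so ψ at z, i.e. Rxz.

□ψ → □□ψ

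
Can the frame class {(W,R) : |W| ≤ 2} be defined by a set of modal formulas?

Modal frame validity is preserved under disjoint unions.
Any modal formula valid on each of 3 disjoint one-world frames is valid on their disjoint union (validity is preserved under disjoint unions). Each one-world frame has |W|=1≤2, but the union has |W|=3.
Hence having at most 2 worlds is not modally definable.

Not definable by any modal formula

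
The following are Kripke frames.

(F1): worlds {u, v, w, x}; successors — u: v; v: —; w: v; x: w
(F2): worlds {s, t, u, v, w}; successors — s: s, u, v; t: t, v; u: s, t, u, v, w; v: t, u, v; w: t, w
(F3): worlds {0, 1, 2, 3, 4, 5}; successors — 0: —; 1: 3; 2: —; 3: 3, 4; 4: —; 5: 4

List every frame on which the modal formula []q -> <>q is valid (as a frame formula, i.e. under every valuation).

(F2)

Frame correspondent (Sahlqvist): forall x exists y Rxy — i.e. seriality.
(F1): fails — world v has no successor.
(F2): holds.
(F3): fails — world 0 has no successor.
Valid on: (F2).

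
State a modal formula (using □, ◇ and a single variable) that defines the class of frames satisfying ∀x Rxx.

□s → s

A defining formula is □s → s (the T axiom).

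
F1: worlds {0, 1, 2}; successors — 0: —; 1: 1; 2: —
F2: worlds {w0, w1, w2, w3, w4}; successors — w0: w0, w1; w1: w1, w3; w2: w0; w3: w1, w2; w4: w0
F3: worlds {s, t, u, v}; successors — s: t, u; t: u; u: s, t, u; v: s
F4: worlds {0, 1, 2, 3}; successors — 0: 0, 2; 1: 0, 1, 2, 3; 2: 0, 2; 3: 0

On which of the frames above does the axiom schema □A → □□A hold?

F1

Frame correspondent (Sahlqvist): ∀x ∀y ∀z (Rxy ∧ Ryz → Rxz) — i.e. transitivity.
F1: satisfies the condition.
F2: fails — Rw3w1 and Rw1w3 but not Rw3w3.
F3: fails — Rvs and Rsu but not Rvu.
F4: fails — R30 and R02 but not R32.
Valid on: F1.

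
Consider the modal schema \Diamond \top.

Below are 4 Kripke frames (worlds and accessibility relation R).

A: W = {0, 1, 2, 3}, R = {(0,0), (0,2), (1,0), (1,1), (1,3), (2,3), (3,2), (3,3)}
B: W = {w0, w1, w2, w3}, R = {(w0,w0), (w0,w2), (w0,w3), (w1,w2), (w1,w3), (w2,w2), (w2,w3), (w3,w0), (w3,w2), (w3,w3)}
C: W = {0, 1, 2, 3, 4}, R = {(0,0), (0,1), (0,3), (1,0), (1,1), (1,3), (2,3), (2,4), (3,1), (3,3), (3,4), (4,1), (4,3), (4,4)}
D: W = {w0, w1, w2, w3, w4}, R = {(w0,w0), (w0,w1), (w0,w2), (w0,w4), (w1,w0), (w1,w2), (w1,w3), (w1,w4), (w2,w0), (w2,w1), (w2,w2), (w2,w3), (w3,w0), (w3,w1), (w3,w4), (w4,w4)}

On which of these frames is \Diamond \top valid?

A, B, C, D

This is the axiom for seriality; its first-order frame correspondent is \forall x \exists y Rxy.
A: holds.
B: holds.
C: holds.
D: holds.
Valid on: A, B, C, D.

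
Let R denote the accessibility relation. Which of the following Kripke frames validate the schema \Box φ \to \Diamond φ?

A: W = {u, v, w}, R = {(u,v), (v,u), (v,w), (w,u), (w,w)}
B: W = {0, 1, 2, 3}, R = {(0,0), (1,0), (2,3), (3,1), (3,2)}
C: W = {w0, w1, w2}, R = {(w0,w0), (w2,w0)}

This is the axiom for seriality; its first-order frame correspondent is \forall x \exists y Rxy.
A: condition met.
B: condition met.
C: fails — world w1 has no successor.

A, B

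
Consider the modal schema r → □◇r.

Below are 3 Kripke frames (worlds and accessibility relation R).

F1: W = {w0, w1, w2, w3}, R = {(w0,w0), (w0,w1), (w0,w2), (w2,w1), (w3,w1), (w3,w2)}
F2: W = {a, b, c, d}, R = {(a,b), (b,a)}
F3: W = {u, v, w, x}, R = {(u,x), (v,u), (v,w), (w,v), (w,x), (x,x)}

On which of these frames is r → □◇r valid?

The schema corresponds to symmetry: ∀x ∀y (Rxy → Ryx).
F1: fails — Rw3w1 but not Rw1w3.
F2: holds.
F3: fails — Rwx but not Rxw.
Valid on: F2.

F2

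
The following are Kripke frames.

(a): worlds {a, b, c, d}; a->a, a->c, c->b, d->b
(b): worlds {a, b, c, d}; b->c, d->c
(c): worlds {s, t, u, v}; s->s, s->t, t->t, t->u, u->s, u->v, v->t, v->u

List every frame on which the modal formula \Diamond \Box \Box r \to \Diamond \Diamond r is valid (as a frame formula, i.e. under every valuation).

Frame correspondent (Sahlqvist): \forall x \forall y (xRy \to \exists w (y R^2 w \wedge x R^2 w)) — i.e. a generalized confluence (Geach) condition.
(a): fails — aRc but no w with cR²w and aR²w.
(b): fails — bRc but no w with cR²w and bR²w.
(c): condition met.
Valid on: (c).

(c)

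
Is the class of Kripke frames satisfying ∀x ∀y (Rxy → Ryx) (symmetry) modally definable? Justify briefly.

Definable; q → □◇q defines it

This is a Sahlqvist condition; the B axiom q → □◇q defines it.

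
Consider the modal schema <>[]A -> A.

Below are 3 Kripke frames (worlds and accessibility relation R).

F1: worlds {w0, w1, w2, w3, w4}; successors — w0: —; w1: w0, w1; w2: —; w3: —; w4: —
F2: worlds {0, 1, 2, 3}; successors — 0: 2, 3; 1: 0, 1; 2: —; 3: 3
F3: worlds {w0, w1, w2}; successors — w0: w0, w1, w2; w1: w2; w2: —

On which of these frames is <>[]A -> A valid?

This is the axiom for symmetry; its first-order frame correspondent is forall x forall y (Rxy -> Ryx).
F1: fails — Rw1w0 but not Rw0w1.
F2: fails — R10 but not R01.
F3: fails — Rw1w2 but not Rw2w1.
Valid on no frame.

none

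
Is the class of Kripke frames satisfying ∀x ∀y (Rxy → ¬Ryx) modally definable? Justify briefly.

Not definable by any modal formula

Any modally definable frame class is closed under surjective bounded morphisms.
The 3-cycle (worlds w0,w1,w2 with w0→w1→w2→w0) is asymmetric. Mapping every world to a single reflexive point • is a surjective bounded morphism, and the reflexive point is not asymmetric (R•• but asymmetry requires ¬R••).
Hence asymmetry is not modally definable.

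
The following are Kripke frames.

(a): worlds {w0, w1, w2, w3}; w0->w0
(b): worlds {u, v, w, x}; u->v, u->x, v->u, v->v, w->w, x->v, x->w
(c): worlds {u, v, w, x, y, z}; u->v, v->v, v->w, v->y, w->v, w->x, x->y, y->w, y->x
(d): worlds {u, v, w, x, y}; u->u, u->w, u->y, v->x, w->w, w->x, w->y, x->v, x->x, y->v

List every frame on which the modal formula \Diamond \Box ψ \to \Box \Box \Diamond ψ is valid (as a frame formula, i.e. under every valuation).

(a)

This is the axiom for a generalized confluence (Geach) condition; its first-order frame correspondent is \forall x \forall y \forall z ((xRy \wedge x R^2 z) \to \exists w (yRw \wedge zRw)).
(a): condition met.
(b): fails — uRv, uR²w but no t with vRt and wRt.
(c): fails — vRw, vR²x but no t with wRt and xRt.
(d): fails — uRu, uR²v but no t with uRt and vRt.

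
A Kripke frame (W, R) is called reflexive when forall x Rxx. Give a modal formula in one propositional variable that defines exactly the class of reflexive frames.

This is reflexivity; the standard corresponding axiom is T: □s → s.

□s → s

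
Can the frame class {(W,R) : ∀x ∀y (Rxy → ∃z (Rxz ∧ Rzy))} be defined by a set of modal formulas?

Yes — defined by □□q → □q

This is a Sahlqvist condition; the C4 axiom □□q → □q defines it.
Suppose □□q→□q is valid. Take Rxy and set V(q)={w : xR²w}. Then □□q at x, so □q at x, so q at y, i.e. ∃z(Rxz∧Rzy).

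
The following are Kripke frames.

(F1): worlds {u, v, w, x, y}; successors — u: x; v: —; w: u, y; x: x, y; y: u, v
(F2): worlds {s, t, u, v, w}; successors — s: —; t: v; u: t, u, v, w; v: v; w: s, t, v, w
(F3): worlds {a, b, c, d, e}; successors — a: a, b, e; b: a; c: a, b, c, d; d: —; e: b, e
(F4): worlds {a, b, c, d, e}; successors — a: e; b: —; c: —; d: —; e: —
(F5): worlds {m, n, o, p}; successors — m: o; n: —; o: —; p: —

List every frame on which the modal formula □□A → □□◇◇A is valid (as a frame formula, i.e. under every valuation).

This is the axiom for a generalized confluence (Geach) condition; its first-order frame correspondent is ∀x ∀z (xR²z → ∃w (xR²w ∧ zR²w)).
(F1): fails — wR²v but no t with wR²t and vR²t.
(F2): fails — uR²s but no w* with uR²w* and sR²w*.
(F3): fails — cR²d but no w with cR²w and dR²w.
(F4): ✓.
(F5): ✓.
Valid on: (F4), (F5).

(F4), (F5)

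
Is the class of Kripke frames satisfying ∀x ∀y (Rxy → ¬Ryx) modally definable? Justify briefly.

No

Modal frame validity is preserved under surjective bounded morphisms.
The 5-cycle (worlds w0,w1,w2,w3,w4 with w0→w1→w2→w3→w4→w0) is asymmetric. Mapping every world to a single reflexive point • is a surjective bounded morphism, and the reflexive point is not asymmetric (R•• but asymmetry requires ¬R••).
Hence asymmetry is not modally definable.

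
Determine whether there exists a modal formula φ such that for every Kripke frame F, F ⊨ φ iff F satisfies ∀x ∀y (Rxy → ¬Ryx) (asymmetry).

No

Any modally definable frame class is closed under surjective bounded morphisms.
The 4-cycle (worlds 0,1,2,3 with 0→1→2→3→0) is asymmetric. Mapping every world to a single reflexive point • is a surjective bounded morphism, and the reflexive point is not asymmetric (R•• but asymmetry requires ¬R••).
So the class is not modally definable.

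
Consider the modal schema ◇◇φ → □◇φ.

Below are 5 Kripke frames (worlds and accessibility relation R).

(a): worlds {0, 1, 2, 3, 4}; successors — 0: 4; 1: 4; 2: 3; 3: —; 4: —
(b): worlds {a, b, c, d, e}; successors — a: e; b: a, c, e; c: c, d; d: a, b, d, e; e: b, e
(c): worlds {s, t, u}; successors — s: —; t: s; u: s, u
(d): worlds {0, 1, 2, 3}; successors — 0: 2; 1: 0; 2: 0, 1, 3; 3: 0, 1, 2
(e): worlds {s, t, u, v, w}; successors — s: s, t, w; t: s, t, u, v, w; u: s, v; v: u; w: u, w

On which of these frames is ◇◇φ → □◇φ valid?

Frame correspondent (Sahlqvist): ∀x ∀y ∀z ((xR²y ∧ xRz) → ∃w (y = w ∧ zRw)) — i.e. a generalized confluence (Geach) condition.
(a): holds.
(b): fails — bR²b, bRa but no w with b=w and aRw.
(c): fails — uR²s, uRs but no w with s=w and sRw.
(d): fails — 2R²0, 2R0 but no w with 0=w and 0Rw.
(e): fails — sR²s, sRw but no w* with s=w* and wRw*.

(a)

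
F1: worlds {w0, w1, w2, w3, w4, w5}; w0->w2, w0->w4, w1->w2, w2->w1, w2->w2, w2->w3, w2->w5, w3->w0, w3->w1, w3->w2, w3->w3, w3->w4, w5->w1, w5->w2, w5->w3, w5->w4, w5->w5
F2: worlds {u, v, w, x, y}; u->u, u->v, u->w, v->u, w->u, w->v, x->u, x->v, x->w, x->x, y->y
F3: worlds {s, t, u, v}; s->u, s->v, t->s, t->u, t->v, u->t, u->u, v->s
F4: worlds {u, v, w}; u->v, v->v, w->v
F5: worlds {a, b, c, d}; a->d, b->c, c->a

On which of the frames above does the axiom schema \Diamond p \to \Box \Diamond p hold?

This is the axiom for the Euclidean property; its first-order frame correspondent is \forall x \forall y \forall z (Rxy \wedge Rxz \to Ryz).
F1: fails — Rw0w4 and Rw0w4 but not Rw4w4.
F2: fails — Ruv and Ruv but not Rvv.
F3: fails — Rsv and Rsv but not Rvv.
F4: ✓.
F5: fails — Rad and Rad but not Rdd.

F4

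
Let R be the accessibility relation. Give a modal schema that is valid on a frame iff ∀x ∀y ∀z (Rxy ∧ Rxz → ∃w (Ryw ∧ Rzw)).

The condition is convergence. The .2 schema ◇□s → □◇s defines it.
Suppose ◇□s→□◇s is valid. Take Rxy, Rxz and set V(s)={w : Ryw}. Then □s at y so ◇□s at x, so □◇s at x, so ◇s at z, giving w with Rzw and Ryw.

◇□s → □◇s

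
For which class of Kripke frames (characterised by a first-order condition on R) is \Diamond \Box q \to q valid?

This schema is equivalent to the B axiom q → □◇q.
It corresponds to symmetry: \forall x \forall y (Rxy \to Ryx).

symmetry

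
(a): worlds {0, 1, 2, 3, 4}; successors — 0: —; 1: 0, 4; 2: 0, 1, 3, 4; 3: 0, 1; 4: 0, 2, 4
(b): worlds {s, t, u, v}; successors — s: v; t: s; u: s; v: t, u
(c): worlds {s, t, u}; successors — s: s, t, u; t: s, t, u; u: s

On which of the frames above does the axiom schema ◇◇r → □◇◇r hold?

(c)

This is the axiom for a generalized confluence (Geach) condition; its first-order frame correspondent is ∀x ∀y ∀z ((xR²y ∧ xRz) → ∃w (y = w ∧ zR²w)).
(a): fails — 1R²0, 1R0 but no w with 0=w and 0R²w.
(b): fails — sR²t, sRv but no w with t=w and vR²w.
(c): ✓.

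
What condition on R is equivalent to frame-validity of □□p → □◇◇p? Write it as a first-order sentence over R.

This is a Sahlqvist (Geach-type) schema ◇^0□^2p → □^1◇^2p.
First-order correspondent: ∀x ∀z (xRz → ∃w (xR²w ∧ zR²w)).

∀x ∀z (xRz → ∃w (xR²w ∧ zR²w))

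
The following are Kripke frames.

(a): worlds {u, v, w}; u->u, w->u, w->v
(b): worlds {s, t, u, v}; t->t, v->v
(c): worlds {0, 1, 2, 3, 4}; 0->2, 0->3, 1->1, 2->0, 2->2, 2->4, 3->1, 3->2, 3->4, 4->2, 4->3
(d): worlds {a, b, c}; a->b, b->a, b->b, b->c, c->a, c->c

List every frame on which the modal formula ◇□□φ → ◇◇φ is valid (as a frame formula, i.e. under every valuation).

Frame correspondent (Sahlqvist): ∀x ∀y (xRy → ∃w (yR²w ∧ xR²w)) — i.e. a generalized confluence (Geach) condition.
(a): fails — wRv but no t with vR²t and wR²t.
(b): condition met.
(c): condition met.
(d): condition met.
Valid on: (b), (c), (d).

(b), (c), (d)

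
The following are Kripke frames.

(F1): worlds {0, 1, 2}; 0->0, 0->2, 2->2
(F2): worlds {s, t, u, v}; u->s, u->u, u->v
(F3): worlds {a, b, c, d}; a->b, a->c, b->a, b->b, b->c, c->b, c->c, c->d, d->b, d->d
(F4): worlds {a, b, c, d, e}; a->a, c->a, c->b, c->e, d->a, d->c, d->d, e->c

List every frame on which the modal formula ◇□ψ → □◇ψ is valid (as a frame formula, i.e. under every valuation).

This is the axiom for convergence; its first-order frame correspondent is ∀x ∀y ∀z (Rxy ∧ Rxz → ∃w (Ryw ∧ Rzw)).
(F1): ✓.
(F2): fails — Rus and Rus but s and s have no common successor.
(F3): ✓.
(F4): fails — Rcb and Rcb but b and b have no common successor.
Valid on: (F1), (F3).

(F1), (F3)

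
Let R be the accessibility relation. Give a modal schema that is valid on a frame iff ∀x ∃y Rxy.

A defining formula is □s → ◇s (the D axiom).
Suppose □s→◇s is valid. At any x set V(s)=W. Then □s at x, so ◇s at x, so x has a successor.

□s → ◇s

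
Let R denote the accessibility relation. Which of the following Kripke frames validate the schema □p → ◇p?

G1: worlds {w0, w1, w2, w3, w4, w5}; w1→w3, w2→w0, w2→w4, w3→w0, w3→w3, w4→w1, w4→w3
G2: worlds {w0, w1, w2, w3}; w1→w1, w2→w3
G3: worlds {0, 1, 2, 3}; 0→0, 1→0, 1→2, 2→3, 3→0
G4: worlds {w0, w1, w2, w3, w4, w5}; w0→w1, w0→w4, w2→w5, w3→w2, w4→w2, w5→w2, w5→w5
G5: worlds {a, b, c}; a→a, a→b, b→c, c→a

Frame correspondent (Sahlqvist): ∀x ∃y Rxy — i.e. seriality.
G1: fails — world w0 has no successor.
G2: fails — world w0 has no successor.
G3: holds.
G4: fails — world w1 has no successor.
G5: holds.
Valid on: G3, G5.

G3, G5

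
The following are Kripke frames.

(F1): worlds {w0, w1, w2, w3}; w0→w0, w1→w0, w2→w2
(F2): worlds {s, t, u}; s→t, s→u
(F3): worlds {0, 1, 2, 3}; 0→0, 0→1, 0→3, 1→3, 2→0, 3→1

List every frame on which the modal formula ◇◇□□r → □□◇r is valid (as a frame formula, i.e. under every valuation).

Frame correspondent (Sahlqvist): ∀x ∀y ∀z ((xR²y ∧ xR²z) → ∃w (yR²w ∧ zRw)) — i.e. a generalized confluence (Geach) condition.
(F1): ✓.
(F2): ✓.
(F3): fails — 0R²1, 0R²1 but no w with 1R²w and 1Rw.
Valid on: (F1), (F2).

(F1), (F2)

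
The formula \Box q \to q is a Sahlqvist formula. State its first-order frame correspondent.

Reflexivity

This is the T axiom.
Its frame correspondent is reflexivity — \forall x Rxx.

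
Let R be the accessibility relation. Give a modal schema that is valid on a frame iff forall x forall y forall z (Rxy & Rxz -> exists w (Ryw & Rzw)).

◇□ψ → □◇ψ

A defining formula is ◇□ψ → □◇ψ (the .2 axiom).
Suppose ◇□ψ→□◇ψ is valid. Take Rxy, Rxz and set V(ψ)={w : Ryw}. Then □ψ at y so ◇□ψ at x, so □◇ψ at x, so ◇ψ at z, giving w with Rzw and Ryw.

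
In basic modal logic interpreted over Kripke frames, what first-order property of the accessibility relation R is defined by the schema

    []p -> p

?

reflexivity: forall x Rxx

Suppose □p→p is valid. At any x set V(p)={w : Rxw}. Then □p holds at x, so p holds at x, i.e. Rxx.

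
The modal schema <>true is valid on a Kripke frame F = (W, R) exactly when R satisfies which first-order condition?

◇⊤ holds at w iff w has a successor, so frame-validity of ◇⊤ is exactly seriality. Equivalently via □p → ◇p:
Suppose □p→◇p is valid. At any x set V(p)=W. Then □p at x, so ◇p at x, so x has a successor.

seriality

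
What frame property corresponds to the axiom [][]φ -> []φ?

Density

Suppose □□φ→□φ is valid. Take Rxy and set V(φ)={w : xR²w}. Then □□φ at x, so □φ at x, so φ at y, i.e. ∃z(Rxz∧Rzy).
Conversely, on a frame with density the schema holds at every world under every valuation.
So the correspondent is density.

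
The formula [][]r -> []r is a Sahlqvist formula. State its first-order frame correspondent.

density

Suppose □□r→□r is valid. Take Rxy and set V(r)={w : xR²w}. Then □□r at x, so □r at x, so r at y, i.e. ∃z(Rxz∧Rzy).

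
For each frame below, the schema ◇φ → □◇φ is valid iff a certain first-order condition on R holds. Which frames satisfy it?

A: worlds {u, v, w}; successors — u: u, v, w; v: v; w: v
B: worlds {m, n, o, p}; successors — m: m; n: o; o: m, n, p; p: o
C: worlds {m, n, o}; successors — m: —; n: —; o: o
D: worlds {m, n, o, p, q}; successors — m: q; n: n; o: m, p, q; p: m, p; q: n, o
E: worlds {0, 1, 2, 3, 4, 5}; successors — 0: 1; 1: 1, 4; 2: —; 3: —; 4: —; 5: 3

C

The schema corresponds to the Euclidean property: ∀x ∀y ∀z (Rxy ∧ Rxz → Ryz).
A: fails — Ruv and Ruw but not Rvw.
B: fails — Rno and Rno but not Roo.
C: ✓.
D: fails — Rmq and Rmq but not Rqq.
E: fails — R14 and R11 but not R41.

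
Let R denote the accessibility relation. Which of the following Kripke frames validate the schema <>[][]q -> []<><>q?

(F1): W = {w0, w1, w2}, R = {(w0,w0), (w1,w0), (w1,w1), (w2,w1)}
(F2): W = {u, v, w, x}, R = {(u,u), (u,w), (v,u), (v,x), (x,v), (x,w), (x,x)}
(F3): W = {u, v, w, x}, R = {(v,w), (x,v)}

(F1)

The schema corresponds to a generalized confluence (Geach) condition: forall x forall y forall z ((xRy & xRz) -> exists w (y R^2 w & z R^2 w)).
(F1): holds.
(F2): fails — uRu, uRw but no t with uR²t and wR²t.
(F3): fails — vRw, vRw but no t with wR²t and wR²t.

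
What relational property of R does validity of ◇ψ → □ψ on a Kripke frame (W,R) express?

partial functionality: ∀x ∀y ∀z (Rxy ∧ Rxz → y = z)

This is the CD axiom.
Its frame correspondent is partial functionality — ∀x ∀y ∀z (Rxy ∧ Rxz → y = z).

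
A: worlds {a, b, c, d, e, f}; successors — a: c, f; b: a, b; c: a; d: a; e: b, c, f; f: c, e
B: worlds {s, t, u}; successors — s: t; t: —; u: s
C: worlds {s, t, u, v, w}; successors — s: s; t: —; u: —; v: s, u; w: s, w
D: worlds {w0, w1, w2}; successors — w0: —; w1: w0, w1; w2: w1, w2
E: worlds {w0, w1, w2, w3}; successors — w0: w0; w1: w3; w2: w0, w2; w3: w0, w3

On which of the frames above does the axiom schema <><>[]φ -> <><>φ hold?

Frame correspondent (Sahlqvist): forall x forall y (x R^2 y -> exists w (yRw & x R^2 w)) — i.e. a generalized confluence (Geach) condition.
A: fails — cR²c but no w with cRw and cR²w.
B: fails — uR²t but no w with tRw and uR²w.
C: holds.
D: fails — w1R²w0 but no w with w0Rw and w1R²w.
E: holds.
Valid on: C, E.

C, E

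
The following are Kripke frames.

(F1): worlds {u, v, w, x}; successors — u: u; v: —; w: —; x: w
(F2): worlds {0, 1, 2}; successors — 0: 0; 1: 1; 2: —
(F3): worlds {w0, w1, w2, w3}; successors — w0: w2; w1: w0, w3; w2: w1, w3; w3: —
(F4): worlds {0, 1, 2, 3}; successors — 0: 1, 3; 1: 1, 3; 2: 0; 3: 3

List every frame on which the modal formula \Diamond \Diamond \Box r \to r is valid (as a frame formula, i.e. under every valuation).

Frame correspondent (Sahlqvist): \forall x \forall y (x R^2 y \to \exists w (yRw \wedge x = w)) — i.e. a generalized confluence (Geach) condition.
(F1): condition met.
(F2): condition met.
(F3): fails — w0R²w3 but no w with w3Rw and w0=w.
(F4): fails — 0R²1 but no w with 1Rw and 0=w.
Valid on: (F1), (F2).

(F1), (F2)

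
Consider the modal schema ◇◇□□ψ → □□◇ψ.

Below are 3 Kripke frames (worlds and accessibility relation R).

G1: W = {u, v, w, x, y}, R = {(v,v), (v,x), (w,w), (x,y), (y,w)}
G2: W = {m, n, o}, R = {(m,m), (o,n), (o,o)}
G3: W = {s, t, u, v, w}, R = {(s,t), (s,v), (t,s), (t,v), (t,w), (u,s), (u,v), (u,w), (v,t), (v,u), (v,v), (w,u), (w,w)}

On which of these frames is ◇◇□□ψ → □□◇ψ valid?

G3

The schema corresponds to a generalized confluence (Geach) condition: ∀x ∀y ∀z ((xR²y ∧ xR²z) → ∃w (yR²w ∧ zRw)).
G1: fails — vR²v, vR²y but no t with vR²t and yRt.
G2: fails — oR²n, oR²n but no w with nR²w and nRw.
G3: holds.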